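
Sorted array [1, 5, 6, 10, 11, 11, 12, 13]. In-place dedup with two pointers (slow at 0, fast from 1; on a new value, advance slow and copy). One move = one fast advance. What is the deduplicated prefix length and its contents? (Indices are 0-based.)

length 7; prefix = [1, 5, 6, 10, 11, 12, 13]

slow=0 fast=1: a[fast]=5≠a[slow]=1 write a[1]=5, slow++,fast++
slow=1 fast=2: a[fast]=6≠a[slow]=5 write a[2]=6, slow++,fast++
slow=2 fast=3: a[fast]=10≠a[slow]=6 write a[3]=10, slow++,fast++
slow=3 fast=4: a[fast]=11≠a[slow]=10 write a[4]=11, slow++,fast++
slow=4 fast=5: a[fast]=11=a[slow] dup, fast++
slow=4 fast=6: a[fast]=12≠a[slow]=11 write a[5]=12, slow++,fast++
slow=5 fast=7: a[fast]=13≠a[slow]=12 write a[6]=13, slow++,fast++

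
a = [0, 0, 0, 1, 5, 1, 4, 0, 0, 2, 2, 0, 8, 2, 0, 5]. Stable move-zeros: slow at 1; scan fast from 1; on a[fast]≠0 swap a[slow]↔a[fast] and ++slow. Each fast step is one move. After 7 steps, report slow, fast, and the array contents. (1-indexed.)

(s=1,f=1) a[fast]=0 → fast++
(s=1,f=2) a[fast]=0 → fast++
(s=1,f=3) a[fast]=0 → fast++
(s=1,f=4) a[fast]=1≠0 swap→a[1]=1 → slow++,fast++
(s=2,f=5) a[fast]=5≠0 swap→a[2]=5 → slow++,fast++
(s=3,f=6) a[fast]=1≠0 swap→a[3]=1 → slow++,fast++
(s=4,f=7) a[fast]=4≠0 swap→a[4]=4 → slow++,fast++

slow=5, fast=8, a=[1, 5, 1, 4, 0, 0, 0, 0, 0, 2, 2, 0, 8, 2, 0, 5]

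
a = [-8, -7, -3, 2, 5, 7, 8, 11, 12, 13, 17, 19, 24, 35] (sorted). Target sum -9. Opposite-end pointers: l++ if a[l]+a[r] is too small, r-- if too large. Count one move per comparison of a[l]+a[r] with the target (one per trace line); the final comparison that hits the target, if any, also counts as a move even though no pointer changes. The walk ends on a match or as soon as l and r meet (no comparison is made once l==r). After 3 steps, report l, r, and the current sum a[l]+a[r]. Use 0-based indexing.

[0,13] -8+35=27 >-9 → r--
[0,12] -8+24=16 >-9 → r--
[0,11] -8+19=11 >-9 → r--

l=0, r=10, sum=9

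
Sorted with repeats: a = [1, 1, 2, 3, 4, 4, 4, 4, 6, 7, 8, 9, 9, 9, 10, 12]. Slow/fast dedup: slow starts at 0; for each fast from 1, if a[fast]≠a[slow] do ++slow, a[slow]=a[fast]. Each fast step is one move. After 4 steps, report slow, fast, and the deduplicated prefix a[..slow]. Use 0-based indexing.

slow=0 fast=1: a[fast]=1=a[slow] dup, fast++
slow=0 fast=2: a[fast]=2≠a[slow]=1 write a[1]=2, slow++,fast++
slow=1 fast=3: a[fast]=3≠a[slow]=2 write a[2]=3, slow++,fast++
slow=2 fast=4: a[fast]=4≠a[slow]=3 write a[3]=4, slow++,fast++

slow=3, fast=5, prefix=[1, 2, 3, 4]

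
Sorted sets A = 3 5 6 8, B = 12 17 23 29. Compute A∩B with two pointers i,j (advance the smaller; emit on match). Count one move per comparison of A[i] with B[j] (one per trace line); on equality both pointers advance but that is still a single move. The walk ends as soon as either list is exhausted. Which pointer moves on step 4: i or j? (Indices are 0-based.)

i

[i=0,j=0] 3<12 → i++
[i=1,j=0] 5<12 → i++
[i=2,j=0] 6<12 → i++
[i=3,j=0] 8<12 → i++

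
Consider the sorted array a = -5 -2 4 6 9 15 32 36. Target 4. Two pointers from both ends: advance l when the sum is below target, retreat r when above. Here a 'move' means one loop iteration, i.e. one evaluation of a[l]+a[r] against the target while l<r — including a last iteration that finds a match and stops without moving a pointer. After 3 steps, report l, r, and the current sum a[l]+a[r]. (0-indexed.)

l=0, r=4, sum=4

[0,7] -5+36=31 >4 → r--
[0,6] -5+32=27 >4 → r--
[0,5] -5+15=10 >4 → r--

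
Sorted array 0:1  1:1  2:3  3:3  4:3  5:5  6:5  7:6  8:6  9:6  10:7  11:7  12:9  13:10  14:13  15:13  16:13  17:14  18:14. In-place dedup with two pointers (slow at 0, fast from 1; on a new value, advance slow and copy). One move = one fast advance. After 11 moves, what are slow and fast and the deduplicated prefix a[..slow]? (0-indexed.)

slow=0 fast=1: a[fast]=1=a[slow] dup, fast++
slow=0 fast=2: a[fast]=3≠a[slow]=1 write a[1]=3, slow++,fast++
slow=1 fast=3: a[fast]=3=a[slow] dup, fast++
slow=1 fast=4: a[fast]=3=a[slow] dup, fast++
slow=1 fast=5: a[fast]=5≠a[slow]=3 write a[2]=5, slow++,fast++
slow=2 fast=6: a[fast]=5=a[slow] dup, fast++
slow=2 fast=7: a[fast]=6≠a[slow]=5 write a[3]=6, slow++,fast++
slow=3 fast=8: a[fast]=6=a[slow] dup, fast++
slow=3 fast=9: a[fast]=6=a[slow] dup, fast++
slow=3 fast=10: a[fast]=7≠a[slow]=6 write a[4]=7, slow++,fast++
slow=4 fast=11: a[fast]=7=a[slow] dup, fast++

slow=4, fast=12, prefix=[1, 3, 5, 6, 7]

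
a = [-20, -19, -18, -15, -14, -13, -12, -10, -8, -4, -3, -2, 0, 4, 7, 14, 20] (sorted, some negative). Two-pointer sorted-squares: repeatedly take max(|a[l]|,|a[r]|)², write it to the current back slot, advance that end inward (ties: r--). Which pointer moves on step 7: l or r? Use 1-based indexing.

[1,17] |-20|<=|20| out[17]=400 → r--
[1,16] |-20|>|14| out[16]=400 → l++
[2,16] |-19|>|14| out[15]=361 → l++
[3,16] |-18|>|14| out[14]=324 → l++
[4,16] |-15|>|14| out[13]=225 → l++
[5,16] |-14|<=|14| out[12]=196 → r--
[5,15] |-14|>|7| out[11]=196 → l++

l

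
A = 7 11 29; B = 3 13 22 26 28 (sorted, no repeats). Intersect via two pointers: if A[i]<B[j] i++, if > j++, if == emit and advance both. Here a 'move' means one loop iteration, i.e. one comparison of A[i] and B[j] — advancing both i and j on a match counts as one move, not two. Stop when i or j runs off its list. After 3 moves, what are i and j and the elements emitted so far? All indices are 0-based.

[i=0,j=0] 7>3 → j++
[i=0,j=1] 7<13 → i++
[i=1,j=1] 11<13 → i++

i=2, j=1, emitted=[]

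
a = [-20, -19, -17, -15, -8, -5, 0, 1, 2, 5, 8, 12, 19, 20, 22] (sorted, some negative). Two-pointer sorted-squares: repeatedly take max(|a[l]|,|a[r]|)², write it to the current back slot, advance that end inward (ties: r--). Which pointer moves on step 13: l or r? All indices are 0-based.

[0,14] |-20|<=|22| out[14]=484 → r--
[0,13] |-20|<=|20| out[13]=400 → r--
[0,12] |-20|>|19| out[12]=400 → l++
[1,12] |-19|<=|19| out[11]=361 → r--
[1,11] |-19|>|12| out[10]=361 → l++
[2,11] |-17|>|12| out[9]=289 → l++
[3,11] |-15|>|12| out[8]=225 → l++
[4,11] |-8|<=|12| out[7]=144 → r--
[4,10] |-8|<=|8| out[6]=64 → r--
[4,9] |-8|>|5| out[5]=64 → l++
[5,9] |-5|<=|5| out[4]=25 → r--
[5,8] |-5|>|2| out[3]=25 → l++
[6,8] |0|<=|2| out[2]=4 → r--

r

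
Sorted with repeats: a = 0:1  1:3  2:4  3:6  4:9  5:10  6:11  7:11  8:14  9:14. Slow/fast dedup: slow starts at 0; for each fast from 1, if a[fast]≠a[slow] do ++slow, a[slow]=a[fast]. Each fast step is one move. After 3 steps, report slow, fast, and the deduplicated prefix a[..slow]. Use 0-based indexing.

slow=0 fast=1: a[fast]=3≠a[slow]=1 write a[1]=3, slow++,fast++
slow=1 fast=2: a[fast]=4≠a[slow]=3 write a[2]=4, slow++,fast++
slow=2 fast=3: a[fast]=6≠a[slow]=4 write a[3]=6, slow++,fast++

slow=3, fast=4, prefix=[1, 3, 4, 6]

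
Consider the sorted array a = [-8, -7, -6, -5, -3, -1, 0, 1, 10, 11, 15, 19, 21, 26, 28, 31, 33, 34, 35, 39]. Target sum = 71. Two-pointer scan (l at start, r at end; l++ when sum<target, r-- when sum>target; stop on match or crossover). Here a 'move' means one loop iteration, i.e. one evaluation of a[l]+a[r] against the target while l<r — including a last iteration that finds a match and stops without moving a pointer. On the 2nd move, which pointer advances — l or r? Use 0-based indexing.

l=0 r=19: -8+39=31 <71, l++
l=1 r=19: -7+39=32 <71, l++

l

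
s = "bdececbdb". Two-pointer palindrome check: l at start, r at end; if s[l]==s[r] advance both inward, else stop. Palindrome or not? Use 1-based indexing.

not a palindrome (mismatch at 3,7)

l=1 r=9: 'b'=='b', l++,r--
l=2 r=8: 'd'=='d', l++,r--
l=3 r=7: 'e'!='b', stop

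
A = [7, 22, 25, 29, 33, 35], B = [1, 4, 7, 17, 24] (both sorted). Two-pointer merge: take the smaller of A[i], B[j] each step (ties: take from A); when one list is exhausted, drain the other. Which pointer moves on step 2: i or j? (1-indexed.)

j

i=1 j=1: A[i]=7>B[j]=1 take 1, j++
i=1 j=2: A[i]=7>B[j]=4 take 4, j++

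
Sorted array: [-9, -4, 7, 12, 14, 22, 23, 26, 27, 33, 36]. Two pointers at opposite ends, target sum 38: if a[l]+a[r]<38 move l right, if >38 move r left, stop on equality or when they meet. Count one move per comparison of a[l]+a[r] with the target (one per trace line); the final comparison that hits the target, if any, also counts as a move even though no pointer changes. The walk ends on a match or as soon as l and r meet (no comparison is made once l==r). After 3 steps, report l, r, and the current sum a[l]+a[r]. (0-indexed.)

l=0 r=10: -9+36=27 <38, l++
l=1 r=10: -4+36=32 <38, l++
l=2 r=10: 7+36=43 >38, r--

l=2, r=9, sum=40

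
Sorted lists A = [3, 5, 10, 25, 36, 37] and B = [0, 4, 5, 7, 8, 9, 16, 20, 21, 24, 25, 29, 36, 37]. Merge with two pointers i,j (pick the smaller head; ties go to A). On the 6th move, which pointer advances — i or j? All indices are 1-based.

i=1 j=1: A[i]=3>B[j]=0 take 0, j++
i=1 j=2: A[i]=3<=B[j]=4 take 3, i++
i=2 j=2: A[i]=5>B[j]=4 take 4, j++
i=2 j=3: A[i]=5<=B[j]=5 take 5, i++
i=3 j=3: A[i]=10>B[j]=5 take 5, j++
i=3 j=4: A[i]=10>B[j]=7 take 7, j++

j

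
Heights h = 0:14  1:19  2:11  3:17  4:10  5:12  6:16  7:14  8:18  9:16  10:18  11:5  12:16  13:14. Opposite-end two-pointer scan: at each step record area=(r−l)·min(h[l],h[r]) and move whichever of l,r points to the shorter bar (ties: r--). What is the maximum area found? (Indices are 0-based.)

max area = 182

l=0 r=13: min(14,14)*13=182 best=182 *, r--
l=0 r=12: min(14,16)*12=168 best=182, l++
l=1 r=12: min(19,16)*11=176 best=182, r--
l=1 r=11: min(19,5)*10=50 best=182, r--
l=1 r=10: min(19,18)*9=162 best=182, r--
l=1 r=9: min(19,16)*8=128 best=182, r--
l=1 r=8: min(19,18)*7=126 best=182, r--
l=1 r=7: min(19,14)*6=84 best=182, r--
l=1 r=6: min(19,16)*5=80 best=182, r--
l=1 r=5: min(19,12)*4=48 best=182, r--
l=1 r=4: min(19,10)*3=30 best=182, r--
l=1 r=3: min(19,17)*2=34 best=182, r--
l=1 r=2: min(19,11)*1=11 best=182, r--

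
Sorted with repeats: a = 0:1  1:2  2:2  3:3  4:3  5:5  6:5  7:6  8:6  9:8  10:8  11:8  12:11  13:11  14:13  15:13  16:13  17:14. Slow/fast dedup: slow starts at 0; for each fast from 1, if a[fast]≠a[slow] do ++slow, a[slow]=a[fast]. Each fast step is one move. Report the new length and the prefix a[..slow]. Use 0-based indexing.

length 9; prefix = [1, 2, 3, 5, 6, 8, 11, 13, 14]

(s=0,f=1) a[fast]=2≠a[slow]=1 write a[1]=2 → slow++,fast++
(s=1,f=2) a[fast]=2=a[slow] dup → fast++
(s=1,f=3) a[fast]=3≠a[slow]=2 write a[2]=3 → slow++,fast++
(s=2,f=4) a[fast]=3=a[slow] dup → fast++
(s=2,f=5) a[fast]=5≠a[slow]=3 write a[3]=5 → slow++,fast++
(s=3,f=6) a[fast]=5=a[slow] dup → fast++
(s=3,f=7) a[fast]=6≠a[slow]=5 write a[4]=6 → slow++,fast++
(s=4,f=8) a[fast]=6=a[slow] dup → fast++
(s=4,f=9) a[fast]=8≠a[slow]=6 write a[5]=8 → slow++,fast++
(s=5,f=10) a[fast]=8=a[slow] dup → fast++
(s=5,f=11) a[fast]=8=a[slow] dup → fast++
(s=5,f=12) a[fast]=11≠a[slow]=8 write a[6]=11 → slow++,fast++
(s=6,f=13) a[fast]=11=a[slow] dup → fast++
(s=6,f=14) a[fast]=13≠a[slow]=11 write a[7]=13 → slow++,fast++
(s=7,f=15) a[fast]=13=a[slow] dup → fast++
(s=7,f=16) a[fast]=13=a[slow] dup → fast++
(s=7,f=17) a[fast]=14≠a[slow]=13 write a[8]=14 → slow++,fast++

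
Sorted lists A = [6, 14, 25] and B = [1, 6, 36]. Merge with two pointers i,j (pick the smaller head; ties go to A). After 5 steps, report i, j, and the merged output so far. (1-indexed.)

[i=1,j=1] A[i]=6>B[j]=1 take 1 → j++
[i=1,j=2] A[i]=6<=B[j]=6 take 6 → i++
[i=2,j=2] A[i]=14>B[j]=6 take 6 → j++
[i=2,j=3] A[i]=14<=B[j]=36 take 14 → i++
[i=3,j=3] A[i]=25<=B[j]=36 take 25 → i++

i=4, j=3, merged so far=[1, 6, 6, 14, 25]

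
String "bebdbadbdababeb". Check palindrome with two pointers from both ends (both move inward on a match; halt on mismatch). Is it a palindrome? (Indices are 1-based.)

not a palindrome (mismatch at 4,12)

l=1 r=15: 'b'=='b', l++,r--
l=2 r=14: 'e'=='e', l++,r--
l=3 r=13: 'b'=='b', l++,r--
l=4 r=12: 'd'!='a', stop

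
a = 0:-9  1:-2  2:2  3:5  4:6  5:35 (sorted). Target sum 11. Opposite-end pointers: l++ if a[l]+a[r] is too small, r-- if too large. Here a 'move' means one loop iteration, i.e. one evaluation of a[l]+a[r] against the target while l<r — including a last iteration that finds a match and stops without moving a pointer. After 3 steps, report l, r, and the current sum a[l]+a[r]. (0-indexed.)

[0,5] -9+35=26 >11 → r--
[0,4] -9+6=-3 <11 → l++
[1,4] -2+6=4 <11 → l++

l=2, r=4, sum=8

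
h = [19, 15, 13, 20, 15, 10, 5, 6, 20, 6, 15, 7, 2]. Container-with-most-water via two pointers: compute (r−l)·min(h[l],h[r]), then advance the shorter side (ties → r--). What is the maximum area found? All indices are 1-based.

[1,13] min(19,2)*12=24 best=24 * → r--
[1,12] min(19,7)*11=77 best=77 * → r--
[1,11] min(19,15)*10=150 best=150 * → r--
[1,10] min(19,6)*9=54 best=150 → r--
[1,9] min(19,20)*8=152 best=152 * → l++
[2,9] min(15,20)*7=105 best=152 → l++
[3,9] min(13,20)*6=78 best=152 → l++
[4,9] min(20,20)*5=100 best=152 → r--
[4,8] min(20,6)*4=24 best=152 → r--
[4,7] min(20,5)*3=15 best=152 → r--
[4,6] min(20,10)*2=20 best=152 → r--
[4,5] min(20,15)*1=15 best=152 → r--

max area = 152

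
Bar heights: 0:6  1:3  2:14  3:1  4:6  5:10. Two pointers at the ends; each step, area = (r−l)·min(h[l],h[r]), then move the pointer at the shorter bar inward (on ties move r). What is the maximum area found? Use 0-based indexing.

l=0 r=5: min(6,10)*5=30 best=30 *, l++
l=1 r=5: min(3,10)*4=12 best=30, l++
l=2 r=5: min(14,10)*3=30 best=30, r--
l=2 r=4: min(14,6)*2=12 best=30, r--
l=2 r=3: min(14,1)*1=1 best=30, r--

max area = 30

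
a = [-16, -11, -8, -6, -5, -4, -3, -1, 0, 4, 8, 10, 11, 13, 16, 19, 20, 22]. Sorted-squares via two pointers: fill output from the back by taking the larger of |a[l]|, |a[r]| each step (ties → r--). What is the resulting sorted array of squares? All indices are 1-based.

[0, 1, 9, 16, 16, 25, 36, 64, 64, 100, 121, 121, 169, 256, 256, 361, 400, 484]

[1,18] |-16|<=|22| out[18]=484 → r--
[1,17] |-16|<=|20| out[17]=400 → r--
[1,16] |-16|<=|19| out[16]=361 → r--
[1,15] |-16|<=|16| out[15]=256 → r--
[1,14] |-16|>|13| out[14]=256 → l++
[2,14] |-11|<=|13| out[13]=169 → r--
[2,13] |-11|<=|11| out[12]=121 → r--
[2,12] |-11|>|10| out[11]=121 → l++
[3,12] |-8|<=|10| out[10]=100 → r--
[3,11] |-8|<=|8| out[9]=64 → r--
[3,10] |-8|>|4| out[8]=64 → l++
[4,10] |-6|>|4| out[7]=36 → l++
[5,10] |-5|>|4| out[6]=25 → l++
[6,10] |-4|<=|4| out[5]=16 → r--
[6,9] |-4|>|0| out[4]=16 → l++
[7,9] |-3|>|0| out[3]=9 → l++
[8,9] |-1|>|0| out[2]=1 → l++
[9,9] |0|<=|0| out[1]=0 → r--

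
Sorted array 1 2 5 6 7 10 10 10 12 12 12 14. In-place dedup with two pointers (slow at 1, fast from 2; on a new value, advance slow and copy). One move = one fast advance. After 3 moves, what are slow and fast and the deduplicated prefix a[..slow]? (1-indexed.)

slow=1 fast=2: a[fast]=2≠a[slow]=1 write a[2]=2, slow++,fast++
slow=2 fast=3: a[fast]=5≠a[slow]=2 write a[3]=5, slow++,fast++
slow=3 fast=4: a[fast]=6≠a[slow]=5 write a[4]=6, slow++,fast++

slow=4, fast=5, prefix=[1, 2, 5, 6]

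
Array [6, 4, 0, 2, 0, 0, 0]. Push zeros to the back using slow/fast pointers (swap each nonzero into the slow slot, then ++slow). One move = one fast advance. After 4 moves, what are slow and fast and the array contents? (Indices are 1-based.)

slow=4, fast=5, a=[6, 4, 2, 0, 0, 0, 0]

(s=1,f=1) a[fast]=6≠0 swap→a[1]=6 → slow++,fast++
(s=2,f=2) a[fast]=4≠0 swap→a[2]=4 → slow++,fast++
(s=3,f=3) a[fast]=0 → fast++
(s=3,f=4) a[fast]=2≠0 swap→a[3]=2 → slow++,fast++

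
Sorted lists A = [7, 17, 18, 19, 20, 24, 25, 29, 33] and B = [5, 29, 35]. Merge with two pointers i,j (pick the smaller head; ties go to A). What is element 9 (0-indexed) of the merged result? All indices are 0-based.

[i=0,j=0] A[i]=7>B[j]=5 take 5 → j++
[i=0,j=1] A[i]=7<=B[j]=29 take 7 → i++
[i=1,j=1] A[i]=17<=B[j]=29 take 17 → i++
[i=2,j=1] A[i]=18<=B[j]=29 take 18 → i++
[i=3,j=1] A[i]=19<=B[j]=29 take 19 → i++
[i=4,j=1] A[i]=20<=B[j]=29 take 20 → i++
[i=5,j=1] A[i]=24<=B[j]=29 take 24 → i++
[i=6,j=1] A[i]=25<=B[j]=29 take 25 → i++
[i=7,j=1] A[i]=29<=B[j]=29 take 29 → i++
[i=8,j=1] A[i]=33>B[j]=29 take 29 → j++
[i=8,j=2] A[i]=33<=B[j]=35 take 33 → i++
[i=9,j=2] A done, take B[j]=35 → j++

merged[9] = 29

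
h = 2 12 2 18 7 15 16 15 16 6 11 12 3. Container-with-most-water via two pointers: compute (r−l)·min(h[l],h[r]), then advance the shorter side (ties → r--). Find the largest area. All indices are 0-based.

max area = 120

l=0 r=12: min(2,3)*12=24 best=24 *, l++
l=1 r=12: min(12,3)*11=33 best=33 *, r--
l=1 r=11: min(12,12)*10=120 best=120 *, r--
l=1 r=10: min(12,11)*9=99 best=120, r--
l=1 r=9: min(12,6)*8=48 best=120, r--
l=1 r=8: min(12,16)*7=84 best=120, l++
l=2 r=8: min(2,16)*6=12 best=120, l++
l=3 r=8: min(18,16)*5=80 best=120, r--
l=3 r=7: min(18,15)*4=60 best=120, r--
l=3 r=6: min(18,16)*3=48 best=120, r--
l=3 r=5: min(18,15)*2=30 best=120, r--
l=3 r=4: min(18,7)*1=7 best=120, r--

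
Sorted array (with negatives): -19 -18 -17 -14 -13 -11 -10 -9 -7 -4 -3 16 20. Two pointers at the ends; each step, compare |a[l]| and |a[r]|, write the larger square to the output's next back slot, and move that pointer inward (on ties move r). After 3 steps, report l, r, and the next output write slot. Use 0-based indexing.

l=2, r=11, next write slot=9

l=0 r=12: |-19|<=|20| out[12]=400, r--
l=0 r=11: |-19|>|16| out[11]=361, l++
l=1 r=11: |-18|>|16| out[10]=324, l++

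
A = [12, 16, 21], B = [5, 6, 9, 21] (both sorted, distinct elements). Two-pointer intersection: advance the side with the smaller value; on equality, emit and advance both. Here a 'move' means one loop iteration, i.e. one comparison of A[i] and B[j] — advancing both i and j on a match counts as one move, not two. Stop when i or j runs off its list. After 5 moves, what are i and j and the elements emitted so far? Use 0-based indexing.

i=2, j=3, emitted=[]

i=0 j=0: 12>5, j++
i=0 j=1: 12>6, j++
i=0 j=2: 12>9, j++
i=0 j=3: 12<21, i++
i=1 j=3: 16<21, i++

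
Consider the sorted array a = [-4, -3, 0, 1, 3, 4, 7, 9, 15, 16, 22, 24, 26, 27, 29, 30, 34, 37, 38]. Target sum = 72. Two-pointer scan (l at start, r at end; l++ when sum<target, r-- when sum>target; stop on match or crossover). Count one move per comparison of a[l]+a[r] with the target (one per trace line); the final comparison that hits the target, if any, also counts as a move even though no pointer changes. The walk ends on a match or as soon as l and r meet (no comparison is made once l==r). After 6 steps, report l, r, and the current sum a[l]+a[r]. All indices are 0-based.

l=6, r=18, sum=45

[0,18] -4+38=34 <72 → l++
[1,18] -3+38=35 <72 → l++
[2,18] 0+38=38 <72 → l++
[3,18] 1+38=39 <72 → l++
[4,18] 3+38=41 <72 → l++
[5,18] 4+38=42 <72 → l++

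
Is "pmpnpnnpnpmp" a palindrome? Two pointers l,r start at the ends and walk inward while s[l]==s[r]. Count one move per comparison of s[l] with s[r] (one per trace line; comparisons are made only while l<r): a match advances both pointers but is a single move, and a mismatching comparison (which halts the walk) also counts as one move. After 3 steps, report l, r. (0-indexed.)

l=3, r=8

l=0 r=11: 'p'=='p', l++,r--
l=1 r=10: 'm'=='m', l++,r--
l=2 r=9: 'p'=='p', l++,r--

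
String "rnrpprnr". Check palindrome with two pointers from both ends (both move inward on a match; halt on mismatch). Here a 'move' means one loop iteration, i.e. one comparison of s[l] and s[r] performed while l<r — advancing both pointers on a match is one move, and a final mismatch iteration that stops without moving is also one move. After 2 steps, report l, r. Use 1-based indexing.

[1,8] 'r'=='r' → l++,r--
[2,7] 'n'=='n' → l++,r--

l=3, r=6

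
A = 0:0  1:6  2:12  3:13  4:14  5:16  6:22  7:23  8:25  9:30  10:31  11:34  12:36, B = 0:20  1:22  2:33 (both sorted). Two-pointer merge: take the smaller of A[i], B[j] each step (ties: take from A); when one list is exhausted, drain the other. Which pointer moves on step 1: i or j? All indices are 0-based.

i

[i=0,j=0] A[i]=0<=B[j]=20 take 0 → i++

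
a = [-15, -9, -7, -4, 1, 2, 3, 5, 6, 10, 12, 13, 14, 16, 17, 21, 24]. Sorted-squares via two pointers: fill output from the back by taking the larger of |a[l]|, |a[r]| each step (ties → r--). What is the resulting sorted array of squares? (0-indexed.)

[0,16] |-15|<=|24| out[16]=576 → r--
[0,15] |-15|<=|21| out[15]=441 → r--
[0,14] |-15|<=|17| out[14]=289 → r--
[0,13] |-15|<=|16| out[13]=256 → r--
[0,12] |-15|>|14| out[12]=225 → l++
[1,12] |-9|<=|14| out[11]=196 → r--
[1,11] |-9|<=|13| out[10]=169 → r--
[1,10] |-9|<=|12| out[9]=144 → r--
[1,9] |-9|<=|10| out[8]=100 → r--
[1,8] |-9|>|6| out[7]=81 → l++
[2,8] |-7|>|6| out[6]=49 → l++
[3,8] |-4|<=|6| out[5]=36 → r--
[3,7] |-4|<=|5| out[4]=25 → r--
[3,6] |-4|>|3| out[3]=16 → l++
[4,6] |1|<=|3| out[2]=9 → r--
[4,5] |1|<=|2| out[1]=4 → r--
[4,4] |1|<=|1| out[0]=1 → r--

[1, 4, 9, 16, 25, 36, 49, 81, 100, 144, 169, 196, 225, 256, 289, 441, 576]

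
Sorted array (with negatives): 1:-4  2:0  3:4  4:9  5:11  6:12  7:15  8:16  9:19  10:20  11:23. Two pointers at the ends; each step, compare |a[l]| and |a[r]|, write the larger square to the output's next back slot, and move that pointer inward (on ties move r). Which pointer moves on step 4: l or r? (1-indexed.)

r

l=1 r=11: |-4|<=|23| out[11]=529, r--
l=1 r=10: |-4|<=|20| out[10]=400, r--
l=1 r=9: |-4|<=|19| out[9]=361, r--
l=1 r=8: |-4|<=|16| out[8]=256, r--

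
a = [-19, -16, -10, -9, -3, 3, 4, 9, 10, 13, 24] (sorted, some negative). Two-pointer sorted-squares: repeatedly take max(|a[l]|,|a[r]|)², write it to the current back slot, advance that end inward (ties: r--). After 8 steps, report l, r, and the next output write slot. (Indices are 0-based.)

l=4, r=6, next write slot=2

l=0 r=10: |-19|<=|24| out[10]=576, r--
l=0 r=9: |-19|>|13| out[9]=361, l++
l=1 r=9: |-16|>|13| out[8]=256, l++
l=2 r=9: |-10|<=|13| out[7]=169, r--
l=2 r=8: |-10|<=|10| out[6]=100, r--
l=2 r=7: |-10|>|9| out[5]=100, l++
l=3 r=7: |-9|<=|9| out[4]=81, r--
l=3 r=6: |-9|>|4| out[3]=81, l++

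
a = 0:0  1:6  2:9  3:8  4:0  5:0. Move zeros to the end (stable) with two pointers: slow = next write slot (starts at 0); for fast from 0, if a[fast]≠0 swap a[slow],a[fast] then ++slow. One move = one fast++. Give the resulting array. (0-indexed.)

slow=0 fast=0: a[fast]=0, fast++
slow=0 fast=1: a[fast]=6≠0 swap→a[0]=6, slow++,fast++
slow=1 fast=2: a[fast]=9≠0 swap→a[1]=9, slow++,fast++
slow=2 fast=3: a[fast]=8≠0 swap→a[2]=8, slow++,fast++
slow=3 fast=4: a[fast]=0, fast++
slow=3 fast=5: a[fast]=0, fast++

[6, 9, 8, 0, 0, 0]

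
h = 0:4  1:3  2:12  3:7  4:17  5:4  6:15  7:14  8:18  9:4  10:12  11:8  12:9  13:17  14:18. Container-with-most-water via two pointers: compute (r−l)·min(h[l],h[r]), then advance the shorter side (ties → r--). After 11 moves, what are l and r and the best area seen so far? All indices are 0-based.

l=8, r=11, best area=170

[0,14] min(4,18)*14=56 best=56 * → l++
[1,14] min(3,18)*13=39 best=56 → l++
[2,14] min(12,18)*12=144 best=144 * → l++
[3,14] min(7,18)*11=77 best=144 → l++
[4,14] min(17,18)*10=170 best=170 * → l++
[5,14] min(4,18)*9=36 best=170 → l++
[6,14] min(15,18)*8=120 best=170 → l++
[7,14] min(14,18)*7=98 best=170 → l++
[8,14] min(18,18)*6=108 best=170 → r--
[8,13] min(18,17)*5=85 best=170 → r--
[8,12] min(18,9)*4=36 best=170 → r--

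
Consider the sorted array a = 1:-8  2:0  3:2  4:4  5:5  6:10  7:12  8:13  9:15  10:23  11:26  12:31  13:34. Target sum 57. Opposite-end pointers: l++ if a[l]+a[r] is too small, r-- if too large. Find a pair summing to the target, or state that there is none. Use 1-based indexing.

(23, 34)

l=1 r=13: -8+34=26 <57, l++
l=2 r=13: 0+34=34 <57, l++
l=3 r=13: 2+34=36 <57, l++
l=4 r=13: 4+34=38 <57, l++
l=5 r=13: 5+34=39 <57, l++
l=6 r=13: 10+34=44 <57, l++
l=7 r=13: 12+34=46 <57, l++
l=8 r=13: 13+34=47 <57, l++
l=9 r=13: 15+34=49 <57, l++
l=10 r=13: 23+34=57, found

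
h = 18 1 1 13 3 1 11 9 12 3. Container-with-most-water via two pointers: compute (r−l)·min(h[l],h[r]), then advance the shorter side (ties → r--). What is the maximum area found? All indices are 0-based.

l=0 r=9: min(18,3)*9=27 best=27 *, r--
l=0 r=8: min(18,12)*8=96 best=96 *, r--
l=0 r=7: min(18,9)*7=63 best=96, r--
l=0 r=6: min(18,11)*6=66 best=96, r--
l=0 r=5: min(18,1)*5=5 best=96, r--
l=0 r=4: min(18,3)*4=12 best=96, r--
l=0 r=3: min(18,13)*3=39 best=96, r--
l=0 r=2: min(18,1)*2=2 best=96, r--
l=0 r=1: min(18,1)*1=1 best=96, r--

max area = 96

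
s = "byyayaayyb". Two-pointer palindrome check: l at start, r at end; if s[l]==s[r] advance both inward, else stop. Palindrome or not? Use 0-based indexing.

not a palindrome (mismatch at 4,5)

[0,9] 'b'=='b' → l++,r--
[1,8] 'y'=='y' → l++,r--
[2,7] 'y'=='y' → l++,r--
[3,6] 'a'=='a' → l++,r--
[4,5] 'y'!='a' → stop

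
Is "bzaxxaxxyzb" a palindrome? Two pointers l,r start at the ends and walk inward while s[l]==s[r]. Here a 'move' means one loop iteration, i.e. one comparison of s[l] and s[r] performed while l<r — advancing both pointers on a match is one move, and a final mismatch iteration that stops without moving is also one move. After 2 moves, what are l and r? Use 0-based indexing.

[0,10] 'b'=='b' → l++,r--
[1,9] 'z'=='z' → l++,r--

l=2, r=8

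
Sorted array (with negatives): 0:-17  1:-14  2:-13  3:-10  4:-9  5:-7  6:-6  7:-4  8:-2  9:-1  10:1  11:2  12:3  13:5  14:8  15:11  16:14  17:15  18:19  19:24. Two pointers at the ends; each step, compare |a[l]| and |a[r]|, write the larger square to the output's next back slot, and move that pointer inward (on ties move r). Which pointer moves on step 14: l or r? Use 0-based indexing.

r

l=0 r=19: |-17|<=|24| out[19]=576, r--
l=0 r=18: |-17|<=|19| out[18]=361, r--
l=0 r=17: |-17|>|15| out[17]=289, l++
l=1 r=17: |-14|<=|15| out[16]=225, r--
l=1 r=16: |-14|<=|14| out[15]=196, r--
l=1 r=15: |-14|>|11| out[14]=196, l++
l=2 r=15: |-13|>|11| out[13]=169, l++
l=3 r=15: |-10|<=|11| out[12]=121, r--
l=3 r=14: |-10|>|8| out[11]=100, l++
l=4 r=14: |-9|>|8| out[10]=81, l++
l=5 r=14: |-7|<=|8| out[9]=64, r--
l=5 r=13: |-7|>|5| out[8]=49, l++
l=6 r=13: |-6|>|5| out[7]=36, l++
l=7 r=13: |-4|<=|5| out[6]=25, r--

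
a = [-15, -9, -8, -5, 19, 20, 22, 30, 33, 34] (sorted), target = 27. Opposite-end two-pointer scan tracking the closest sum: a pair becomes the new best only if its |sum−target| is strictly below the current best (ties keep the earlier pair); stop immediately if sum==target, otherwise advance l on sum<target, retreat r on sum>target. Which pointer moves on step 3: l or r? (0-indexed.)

l

l=0 r=9: -15+34=19 d=8 *, l++
l=1 r=9: -9+34=25 d=2 *, l++
l=2 r=9: -8+34=26 d=1 *, l++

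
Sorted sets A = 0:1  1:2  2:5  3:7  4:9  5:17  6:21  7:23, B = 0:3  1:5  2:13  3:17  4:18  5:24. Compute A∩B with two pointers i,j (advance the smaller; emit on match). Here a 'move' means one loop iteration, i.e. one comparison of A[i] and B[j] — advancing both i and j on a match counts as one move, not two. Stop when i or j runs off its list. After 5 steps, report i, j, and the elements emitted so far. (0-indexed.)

i=0 j=0: 1<3, i++
i=1 j=0: 2<3, i++
i=2 j=0: 5>3, j++
i=2 j=1: 5==5 emit, i++,j++
i=3 j=2: 7<13, i++

i=4, j=2, emitted=[5]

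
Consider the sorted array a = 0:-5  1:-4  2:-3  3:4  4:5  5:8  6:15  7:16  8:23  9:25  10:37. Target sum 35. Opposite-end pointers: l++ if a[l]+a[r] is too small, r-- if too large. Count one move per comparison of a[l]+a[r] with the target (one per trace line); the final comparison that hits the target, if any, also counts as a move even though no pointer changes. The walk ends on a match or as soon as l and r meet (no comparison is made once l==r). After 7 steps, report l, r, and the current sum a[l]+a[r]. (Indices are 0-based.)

[0,10] -5+37=32 <35 → l++
[1,10] -4+37=33 <35 → l++
[2,10] -3+37=34 <35 → l++
[3,10] 4+37=41 >35 → r--
[3,9] 4+25=29 <35 → l++
[4,9] 5+25=30 <35 → l++
[5,9] 8+25=33 <35 → l++

l=6, r=9, sum=40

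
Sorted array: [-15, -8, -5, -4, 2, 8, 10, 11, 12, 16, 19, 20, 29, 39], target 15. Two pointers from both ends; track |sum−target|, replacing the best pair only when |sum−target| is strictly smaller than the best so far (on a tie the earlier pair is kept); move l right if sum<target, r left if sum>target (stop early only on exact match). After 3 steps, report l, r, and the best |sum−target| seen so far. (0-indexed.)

[0,13] -15+39=24 d=9 * → r--
[0,12] -15+29=14 d=1 * → l++
[1,12] -8+29=21 d=6 → r--

l=1, r=11, best |Δ|=1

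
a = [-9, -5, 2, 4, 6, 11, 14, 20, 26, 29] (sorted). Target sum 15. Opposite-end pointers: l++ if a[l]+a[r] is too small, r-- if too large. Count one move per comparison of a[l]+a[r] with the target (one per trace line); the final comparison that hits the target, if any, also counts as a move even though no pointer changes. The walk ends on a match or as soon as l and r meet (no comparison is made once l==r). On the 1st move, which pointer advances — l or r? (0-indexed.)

[0,9] -9+29=20 >15 → r--

r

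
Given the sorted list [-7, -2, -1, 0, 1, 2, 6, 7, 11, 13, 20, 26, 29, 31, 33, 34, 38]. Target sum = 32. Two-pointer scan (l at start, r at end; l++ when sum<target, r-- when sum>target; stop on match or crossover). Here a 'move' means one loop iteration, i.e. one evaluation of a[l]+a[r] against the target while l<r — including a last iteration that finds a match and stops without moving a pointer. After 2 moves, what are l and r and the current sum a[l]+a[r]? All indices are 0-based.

l=0 r=16: -7+38=31 <32, l++
l=1 r=16: -2+38=36 >32, r--

l=1, r=15, sum=32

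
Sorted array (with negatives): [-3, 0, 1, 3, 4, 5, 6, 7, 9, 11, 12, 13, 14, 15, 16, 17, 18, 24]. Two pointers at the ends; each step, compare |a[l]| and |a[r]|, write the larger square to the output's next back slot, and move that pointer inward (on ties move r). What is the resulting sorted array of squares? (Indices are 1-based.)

[0, 1, 9, 9, 16, 25, 36, 49, 81, 121, 144, 169, 196, 225, 256, 289, 324, 576]

l=1 r=18: |-3|<=|24| out[18]=576, r--
l=1 r=17: |-3|<=|18| out[17]=324, r--
l=1 r=16: |-3|<=|17| out[16]=289, r--
l=1 r=15: |-3|<=|16| out[15]=256, r--
l=1 r=14: |-3|<=|15| out[14]=225, r--
l=1 r=13: |-3|<=|14| out[13]=196, r--
l=1 r=12: |-3|<=|13| out[12]=169, r--
l=1 r=11: |-3|<=|12| out[11]=144, r--
l=1 r=10: |-3|<=|11| out[10]=121, r--
l=1 r=9: |-3|<=|9| out[9]=81, r--
l=1 r=8: |-3|<=|7| out[8]=49, r--
l=1 r=7: |-3|<=|6| out[7]=36, r--
l=1 r=6: |-3|<=|5| out[6]=25, r--
l=1 r=5: |-3|<=|4| out[5]=16, r--
l=1 r=4: |-3|<=|3| out[4]=9, r--
l=1 r=3: |-3|>|1| out[3]=9, l++
l=2 r=3: |0|<=|1| out[2]=1, r--
l=2 r=2: |0|<=|0| out[1]=0, r--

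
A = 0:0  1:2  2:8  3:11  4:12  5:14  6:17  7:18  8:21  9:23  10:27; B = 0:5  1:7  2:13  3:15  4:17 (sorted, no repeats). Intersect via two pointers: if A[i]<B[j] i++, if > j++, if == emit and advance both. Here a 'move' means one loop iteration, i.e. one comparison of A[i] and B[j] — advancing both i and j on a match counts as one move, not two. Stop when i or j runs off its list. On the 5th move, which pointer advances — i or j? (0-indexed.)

i

[i=0,j=0] 0<5 → i++
[i=1,j=0] 2<5 → i++
[i=2,j=0] 8>5 → j++
[i=2,j=1] 8>7 → j++
[i=2,j=2] 8<13 → i++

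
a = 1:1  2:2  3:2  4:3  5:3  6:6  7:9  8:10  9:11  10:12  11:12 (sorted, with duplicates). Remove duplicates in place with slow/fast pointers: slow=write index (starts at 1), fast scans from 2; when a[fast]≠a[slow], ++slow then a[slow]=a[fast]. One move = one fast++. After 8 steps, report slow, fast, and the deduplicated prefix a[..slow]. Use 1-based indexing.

slow=7, fast=10, prefix=[1, 2, 3, 6, 9, 10, 11]

(s=1,f=2) a[fast]=2≠a[slow]=1 write a[2]=2 → slow++,fast++
(s=2,f=3) a[fast]=2=a[slow] dup → fast++
(s=2,f=4) a[fast]=3≠a[slow]=2 write a[3]=3 → slow++,fast++
(s=3,f=5) a[fast]=3=a[slow] dup → fast++
(s=3,f=6) a[fast]=6≠a[slow]=3 write a[4]=6 → slow++,fast++
(s=4,f=7) a[fast]=9≠a[slow]=6 write a[5]=9 → slow++,fast++
(s=5,f=8) a[fast]=10≠a[slow]=9 write a[6]=10 → slow++,fast++
(s=6,f=9) a[fast]=11≠a[slow]=10 write a[7]=11 → slow++,fast++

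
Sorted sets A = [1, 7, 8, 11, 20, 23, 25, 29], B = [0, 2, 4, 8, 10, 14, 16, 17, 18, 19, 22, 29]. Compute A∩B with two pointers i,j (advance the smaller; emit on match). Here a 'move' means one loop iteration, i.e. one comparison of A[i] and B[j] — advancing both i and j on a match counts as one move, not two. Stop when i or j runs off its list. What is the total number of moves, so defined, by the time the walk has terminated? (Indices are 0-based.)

18 moves

i=0 j=0: 1>0, j++
i=0 j=1: 1<2, i++
i=1 j=1: 7>2, j++
i=1 j=2: 7>4, j++
i=1 j=3: 7<8, i++
i=2 j=3: 8==8 emit, i++,j++
i=3 j=4: 11>10, j++
i=3 j=5: 11<14, i++
i=4 j=5: 20>14, j++
i=4 j=6: 20>16, j++
i=4 j=7: 20>17, j++
i=4 j=8: 20>18, j++
i=4 j=9: 20>19, j++
i=4 j=10: 20<22, i++
i=5 j=10: 23>22, j++
i=5 j=11: 23<29, i++
i=6 j=11: 25<29, i++
i=7 j=11: 29==29 emit, i++,j++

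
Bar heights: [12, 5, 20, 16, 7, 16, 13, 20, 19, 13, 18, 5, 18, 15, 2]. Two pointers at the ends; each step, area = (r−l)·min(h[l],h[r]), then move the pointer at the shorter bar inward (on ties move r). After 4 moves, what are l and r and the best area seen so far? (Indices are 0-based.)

[0,14] min(12,2)*14=28 best=28 * → r--
[0,13] min(12,15)*13=156 best=156 * → l++
[1,13] min(5,15)*12=60 best=156 → l++
[2,13] min(20,15)*11=165 best=165 * → r--

l=2, r=12, best area=165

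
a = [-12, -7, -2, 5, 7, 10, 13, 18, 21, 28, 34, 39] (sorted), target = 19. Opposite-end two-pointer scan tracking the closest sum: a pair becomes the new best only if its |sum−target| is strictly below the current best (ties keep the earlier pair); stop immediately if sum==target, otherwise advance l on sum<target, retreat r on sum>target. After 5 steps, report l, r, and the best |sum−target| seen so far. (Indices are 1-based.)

l=3, r=9, best |Δ|=2

[1,12] -12+39=27 d=8 * → r--
[1,11] -12+34=22 d=3 * → r--
[1,10] -12+28=16 d=3 → l++
[2,10] -7+28=21 d=2 * → r--
[2,9] -7+21=14 d=5 → l++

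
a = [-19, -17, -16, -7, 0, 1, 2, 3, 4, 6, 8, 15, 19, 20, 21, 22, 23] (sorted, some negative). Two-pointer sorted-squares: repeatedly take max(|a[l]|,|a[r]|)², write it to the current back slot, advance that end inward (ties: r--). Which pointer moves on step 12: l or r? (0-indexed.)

r

l=0 r=16: |-19|<=|23| out[16]=529, r--
l=0 r=15: |-19|<=|22| out[15]=484, r--
l=0 r=14: |-19|<=|21| out[14]=441, r--
l=0 r=13: |-19|<=|20| out[13]=400, r--
l=0 r=12: |-19|<=|19| out[12]=361, r--
l=0 r=11: |-19|>|15| out[11]=361, l++
l=1 r=11: |-17|>|15| out[10]=289, l++
l=2 r=11: |-16|>|15| out[9]=256, l++
l=3 r=11: |-7|<=|15| out[8]=225, r--
l=3 r=10: |-7|<=|8| out[7]=64, r--
l=3 r=9: |-7|>|6| out[6]=49, l++
l=4 r=9: |0|<=|6| out[5]=36, r--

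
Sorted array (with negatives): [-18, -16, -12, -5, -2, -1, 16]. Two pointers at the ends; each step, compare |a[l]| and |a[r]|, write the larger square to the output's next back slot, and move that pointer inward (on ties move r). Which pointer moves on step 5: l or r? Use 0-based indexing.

l=0 r=6: |-18|>|16| out[6]=324, l++
l=1 r=6: |-16|<=|16| out[5]=256, r--
l=1 r=5: |-16|>|-1| out[4]=256, l++
l=2 r=5: |-12|>|-1| out[3]=144, l++
l=3 r=5: |-5|>|-1| out[2]=25, l++

l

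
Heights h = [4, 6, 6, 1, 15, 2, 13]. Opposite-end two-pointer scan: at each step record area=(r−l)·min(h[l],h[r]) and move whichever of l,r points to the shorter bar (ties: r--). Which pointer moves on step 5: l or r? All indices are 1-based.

[1,7] min(4,13)*6=24 best=24 * → l++
[2,7] min(6,13)*5=30 best=30 * → l++
[3,7] min(6,13)*4=24 best=30 → l++
[4,7] min(1,13)*3=3 best=30 → l++
[5,7] min(15,13)*2=26 best=30 → r--

r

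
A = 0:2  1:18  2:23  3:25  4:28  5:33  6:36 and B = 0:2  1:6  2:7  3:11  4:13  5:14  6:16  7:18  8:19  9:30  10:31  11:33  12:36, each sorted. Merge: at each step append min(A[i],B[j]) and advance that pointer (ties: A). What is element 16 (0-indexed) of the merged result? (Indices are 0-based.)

[i=0,j=0] A[i]=2<=B[j]=2 take 2 → i++
[i=1,j=0] A[i]=18>B[j]=2 take 2 → j++
[i=1,j=1] A[i]=18>B[j]=6 take 6 → j++
[i=1,j=2] A[i]=18>B[j]=7 take 7 → j++
[i=1,j=3] A[i]=18>B[j]=11 take 11 → j++
[i=1,j=4] A[i]=18>B[j]=13 take 13 → j++
[i=1,j=5] A[i]=18>B[j]=14 take 14 → j++
[i=1,j=6] A[i]=18>B[j]=16 take 16 → j++
[i=1,j=7] A[i]=18<=B[j]=18 take 18 → i++
[i=2,j=7] A[i]=23>B[j]=18 take 18 → j++
[i=2,j=8] A[i]=23>B[j]=19 take 19 → j++
[i=2,j=9] A[i]=23<=B[j]=30 take 23 → i++
[i=3,j=9] A[i]=25<=B[j]=30 take 25 → i++
[i=4,j=9] A[i]=28<=B[j]=30 take 28 → i++
[i=5,j=9] A[i]=33>B[j]=30 take 30 → j++
[i=5,j=10] A[i]=33>B[j]=31 take 31 → j++
[i=5,j=11] A[i]=33<=B[j]=33 take 33 → i++
[i=6,j=11] A[i]=36>B[j]=33 take 33 → j++
[i=6,j=12] A[i]=36<=B[j]=36 take 36 → i++
[i=7,j=12] A done, take B[j]=36 → j++

merged[16] = 33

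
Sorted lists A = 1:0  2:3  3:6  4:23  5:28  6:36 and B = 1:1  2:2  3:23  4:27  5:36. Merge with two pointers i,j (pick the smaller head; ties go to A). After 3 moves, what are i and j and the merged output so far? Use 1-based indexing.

i=2, j=3, merged so far=[0, 1, 2]

i=1 j=1: A[i]=0<=B[j]=1 take 0, i++
i=2 j=1: A[i]=3>B[j]=1 take 1, j++
i=2 j=2: A[i]=3>B[j]=2 take 2, j++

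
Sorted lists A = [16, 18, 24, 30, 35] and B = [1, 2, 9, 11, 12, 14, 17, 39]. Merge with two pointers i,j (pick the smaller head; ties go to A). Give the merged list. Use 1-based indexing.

[1, 2, 9, 11, 12, 14, 16, 17, 18, 24, 30, 35, 39]

i=1 j=1: A[i]=16>B[j]=1 take 1, j++
i=1 j=2: A[i]=16>B[j]=2 take 2, j++
i=1 j=3: A[i]=16>B[j]=9 take 9, j++
i=1 j=4: A[i]=16>B[j]=11 take 11, j++
i=1 j=5: A[i]=16>B[j]=12 take 12, j++
i=1 j=6: A[i]=16>B[j]=14 take 14, j++
i=1 j=7: A[i]=16<=B[j]=17 take 16, i++
i=2 j=7: A[i]=18>B[j]=17 take 17, j++
i=2 j=8: A[i]=18<=B[j]=39 take 18, i++
i=3 j=8: A[i]=24<=B[j]=39 take 24, i++
i=4 j=8: A[i]=30<=B[j]=39 take 30, i++
i=5 j=8: A[i]=35<=B[j]=39 take 35, i++
i=6 j=8: A done, take B[j]=39, j++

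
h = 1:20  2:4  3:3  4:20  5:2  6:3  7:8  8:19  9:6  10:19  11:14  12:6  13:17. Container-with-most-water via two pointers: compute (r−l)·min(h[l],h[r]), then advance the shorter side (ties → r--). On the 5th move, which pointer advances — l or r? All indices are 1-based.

r

[1,13] min(20,17)*12=204 best=204 * → r--
[1,12] min(20,6)*11=66 best=204 → r--
[1,11] min(20,14)*10=140 best=204 → r--
[1,10] min(20,19)*9=171 best=204 → r--
[1,9] min(20,6)*8=48 best=204 → r--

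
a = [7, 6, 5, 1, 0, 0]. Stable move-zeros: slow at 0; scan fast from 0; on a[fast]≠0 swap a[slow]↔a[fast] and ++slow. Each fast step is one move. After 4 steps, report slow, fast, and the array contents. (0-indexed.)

slow=0 fast=0: a[fast]=7≠0 swap→a[0]=7, slow++,fast++
slow=1 fast=1: a[fast]=6≠0 swap→a[1]=6, slow++,fast++
slow=2 fast=2: a[fast]=5≠0 swap→a[2]=5, slow++,fast++
slow=3 fast=3: a[fast]=1≠0 swap→a[3]=1, slow++,fast++

slow=4, fast=4, a=[7, 6, 5, 1, 0, 0]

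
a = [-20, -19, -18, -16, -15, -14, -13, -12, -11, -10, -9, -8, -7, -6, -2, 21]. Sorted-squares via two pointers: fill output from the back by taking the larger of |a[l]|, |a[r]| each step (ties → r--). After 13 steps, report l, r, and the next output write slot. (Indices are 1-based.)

l=1 r=16: |-20|<=|21| out[16]=441, r--
l=1 r=15: |-20|>|-2| out[15]=400, l++
l=2 r=15: |-19|>|-2| out[14]=361, l++
l=3 r=15: |-18|>|-2| out[13]=324, l++
l=4 r=15: |-16|>|-2| out[12]=256, l++
l=5 r=15: |-15|>|-2| out[11]=225, l++
l=6 r=15: |-14|>|-2| out[10]=196, l++
l=7 r=15: |-13|>|-2| out[9]=169, l++
l=8 r=15: |-12|>|-2| out[8]=144, l++
l=9 r=15: |-11|>|-2| out[7]=121, l++
l=10 r=15: |-10|>|-2| out[6]=100, l++
l=11 r=15: |-9|>|-2| out[5]=81, l++
l=12 r=15: |-8|>|-2| out[4]=64, l++

l=13, r=15, next write slot=3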